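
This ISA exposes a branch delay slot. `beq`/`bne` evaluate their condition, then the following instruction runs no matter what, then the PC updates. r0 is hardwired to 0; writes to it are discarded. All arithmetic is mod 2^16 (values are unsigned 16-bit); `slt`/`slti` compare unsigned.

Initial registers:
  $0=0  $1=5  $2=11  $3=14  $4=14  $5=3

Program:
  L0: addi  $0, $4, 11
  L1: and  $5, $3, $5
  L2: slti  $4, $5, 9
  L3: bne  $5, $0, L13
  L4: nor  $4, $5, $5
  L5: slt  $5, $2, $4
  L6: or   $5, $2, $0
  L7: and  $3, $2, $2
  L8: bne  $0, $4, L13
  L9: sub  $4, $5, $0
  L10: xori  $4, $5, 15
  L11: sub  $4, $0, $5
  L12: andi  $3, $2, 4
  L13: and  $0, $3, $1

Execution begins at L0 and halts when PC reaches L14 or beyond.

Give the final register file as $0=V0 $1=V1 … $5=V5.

[0] addi  $0, $4, 11  →  {$0:0, $1:5, $2:11, $3:14, $4:14, $5:3}
[1] and  $5, $3, $5  →  {$0:0, $1:5, $2:11, $3:14, $4:14, $5:2}
[2] slti  $4, $5, 9  →  {$0:0, $1:5, $2:11, $3:14, $4:1, $5:2}
[3] bne  $5, $0, L13  →  {$0:0, $1:5, $2:11, $3:14, $4:1, $5:2}  ⟨branch taken⟩
[4] nor  $4, $5, $5  →  {$0:0, $1:5, $2:11, $3:14, $4:65533, $5:2}
[13] and  $0, $3, $1  →  {$0:0, $1:5, $2:11, $3:14, $4:65533, $5:2}

$0=0 $1=5 $2=11 $3=14 $4=65533 $5=2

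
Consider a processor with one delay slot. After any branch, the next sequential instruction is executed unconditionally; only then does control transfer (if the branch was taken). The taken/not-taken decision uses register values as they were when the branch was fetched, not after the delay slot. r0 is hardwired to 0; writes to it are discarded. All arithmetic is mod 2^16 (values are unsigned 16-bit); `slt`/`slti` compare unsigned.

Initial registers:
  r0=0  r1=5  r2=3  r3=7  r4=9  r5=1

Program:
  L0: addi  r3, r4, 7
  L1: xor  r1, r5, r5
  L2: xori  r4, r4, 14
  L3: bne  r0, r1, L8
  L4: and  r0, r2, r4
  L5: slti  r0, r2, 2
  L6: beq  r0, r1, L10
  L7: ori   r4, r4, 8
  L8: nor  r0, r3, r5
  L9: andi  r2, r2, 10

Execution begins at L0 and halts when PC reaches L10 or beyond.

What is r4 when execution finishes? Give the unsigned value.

15

  step pc=0: addi  r3, r4, 7  regs=(0,5,3,16,9,1)
  step pc=1: xor  r1, r5, r5  regs=(0,0,3,16,9,1)
  step pc=2: xori  r4, r4, 14  regs=(0,0,3,16,7,1)
  step pc=3: bne  r0, r1, L8  cond=F  regs=(0,0,3,16,7,1)
  step pc=4: and  r0, r2, r4  regs=(0,0,3,16,7,1)
  step pc=5: slti  r0, r2, 2  regs=(0,0,3,16,7,1)
  step pc=6: beq  r0, r1, L10  cond=T  regs=(0,0,3,16,7,1)
  step pc=7: ori   r4, r4, 8  regs=(0,0,3,16,15,1)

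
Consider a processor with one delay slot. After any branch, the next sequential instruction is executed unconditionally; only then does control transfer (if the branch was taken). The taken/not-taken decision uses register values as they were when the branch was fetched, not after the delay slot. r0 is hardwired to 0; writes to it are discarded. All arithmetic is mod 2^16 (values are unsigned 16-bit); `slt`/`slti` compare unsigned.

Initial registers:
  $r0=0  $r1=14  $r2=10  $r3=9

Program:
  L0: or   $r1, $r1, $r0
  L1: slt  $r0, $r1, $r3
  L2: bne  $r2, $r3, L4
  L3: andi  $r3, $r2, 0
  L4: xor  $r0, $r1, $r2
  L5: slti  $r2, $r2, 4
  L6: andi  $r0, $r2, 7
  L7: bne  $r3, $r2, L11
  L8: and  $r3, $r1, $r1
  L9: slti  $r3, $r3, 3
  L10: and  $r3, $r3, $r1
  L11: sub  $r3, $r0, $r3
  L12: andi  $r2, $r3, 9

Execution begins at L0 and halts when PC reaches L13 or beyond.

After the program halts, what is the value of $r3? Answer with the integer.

  step pc=0: or   $r1, $r1, $r0  regs=(0,14,10,9)
  step pc=1: slt  $r0, $r1, $r3  regs=(0,14,10,9)
  step pc=2: bne  $r2, $r3, L4  cond=T  regs=(0,14,10,9)
  step pc=3: andi  $r3, $r2, 0  regs=(0,14,10,0)
  step pc=4: xor  $r0, $r1, $r2  regs=(0,14,10,0)
  step pc=5: slti  $r2, $r2, 4  regs=(0,14,0,0)
  step pc=6: andi  $r0, $r2, 7  regs=(0,14,0,0)
  step pc=7: bne  $r3, $r2, L11  cond=F  regs=(0,14,0,0)
  step pc=8: and  $r3, $r1, $r1  regs=(0,14,0,14)
  step pc=9: slti  $r3, $r3, 3  regs=(0,14,0,0)
  step pc=10: and  $r3, $r3, $r1  regs=(0,14,0,0)
  step pc=11: sub  $r3, $r0, $r3  regs=(0,14,0,0)
  step pc=12: andi  $r2, $r3, 9  regs=(0,14,0,0)

0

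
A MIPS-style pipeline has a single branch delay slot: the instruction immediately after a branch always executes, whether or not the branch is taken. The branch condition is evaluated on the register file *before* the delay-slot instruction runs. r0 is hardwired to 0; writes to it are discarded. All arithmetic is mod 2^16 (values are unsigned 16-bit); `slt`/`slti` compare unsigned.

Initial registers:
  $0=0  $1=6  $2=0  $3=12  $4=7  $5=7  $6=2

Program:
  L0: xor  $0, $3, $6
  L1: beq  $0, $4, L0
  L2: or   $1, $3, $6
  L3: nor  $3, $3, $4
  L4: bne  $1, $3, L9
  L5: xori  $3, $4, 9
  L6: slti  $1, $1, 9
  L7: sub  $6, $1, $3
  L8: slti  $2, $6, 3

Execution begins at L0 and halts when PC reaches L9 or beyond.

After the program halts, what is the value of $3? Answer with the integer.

14

#0 xor  $0, $3, $6 ; 0/6/0/12/7/7/2
#1 beq  $0, $4, L0 ; 0/6/0/12/7/7/2 ; →fallthru
#2 or   $1, $3, $6 ; 0/14/0/12/7/7/2
#3 nor  $3, $3, $4 ; 0/14/0/65520/7/7/2
#4 bne  $1, $3, L9 ; 0/14/0/65520/7/7/2 ; →target
#5 xori  $3, $4, 9 ; 0/14/0/14/7/7/2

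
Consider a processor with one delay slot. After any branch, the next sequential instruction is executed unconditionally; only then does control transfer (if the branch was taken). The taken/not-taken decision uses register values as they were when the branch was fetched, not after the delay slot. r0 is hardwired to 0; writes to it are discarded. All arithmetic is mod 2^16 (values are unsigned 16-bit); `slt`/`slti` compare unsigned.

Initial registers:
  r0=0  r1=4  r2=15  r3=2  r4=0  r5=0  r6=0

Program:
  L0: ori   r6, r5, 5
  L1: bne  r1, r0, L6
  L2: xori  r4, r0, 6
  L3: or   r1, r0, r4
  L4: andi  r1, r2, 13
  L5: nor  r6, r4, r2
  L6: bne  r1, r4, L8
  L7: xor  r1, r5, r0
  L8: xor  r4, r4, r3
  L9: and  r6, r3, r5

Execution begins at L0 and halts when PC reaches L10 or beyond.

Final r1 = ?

#0 ori   r6, r5, 5 ; 0/4/15/2/0/0/5
#1 bne  r1, r0, L6 ; 0/4/15/2/0/0/5 ; →target
#2 xori  r4, r0, 6 ; 0/4/15/2/6/0/5
#6 bne  r1, r4, L8 ; 0/4/15/2/6/0/5 ; →target
#7 xor  r1, r5, r0 ; 0/0/15/2/6/0/5
#8 xor  r4, r4, r3 ; 0/0/15/2/4/0/5
#9 and  r6, r3, r5 ; 0/0/15/2/4/0/0

0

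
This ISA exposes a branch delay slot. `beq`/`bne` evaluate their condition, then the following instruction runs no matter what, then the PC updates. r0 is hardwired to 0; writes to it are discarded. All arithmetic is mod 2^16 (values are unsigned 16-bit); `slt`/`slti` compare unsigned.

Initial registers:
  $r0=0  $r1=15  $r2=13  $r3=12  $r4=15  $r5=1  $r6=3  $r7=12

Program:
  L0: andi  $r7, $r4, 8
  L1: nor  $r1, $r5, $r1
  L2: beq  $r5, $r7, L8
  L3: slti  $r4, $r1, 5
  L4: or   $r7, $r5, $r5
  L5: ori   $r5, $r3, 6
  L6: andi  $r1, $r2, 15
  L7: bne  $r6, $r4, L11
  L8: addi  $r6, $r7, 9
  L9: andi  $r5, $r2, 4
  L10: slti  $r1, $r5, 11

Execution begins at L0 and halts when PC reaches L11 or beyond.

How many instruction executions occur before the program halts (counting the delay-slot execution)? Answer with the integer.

  step pc=0: andi  $r7, $r4, 8  regs=(0,15,13,12,15,1,3,8)
  step pc=1: nor  $r1, $r5, $r1  regs=(0,65520,13,12,15,1,3,8)
  step pc=2: beq  $r5, $r7, L8  cond=F  regs=(0,65520,13,12,15,1,3,8)
  step pc=3: slti  $r4, $r1, 5  regs=(0,65520,13,12,0,1,3,8)
  step pc=4: or   $r7, $r5, $r5  regs=(0,65520,13,12,0,1,3,1)
  step pc=5: ori   $r5, $r3, 6  regs=(0,65520,13,12,0,14,3,1)
  step pc=6: andi  $r1, $r2, 15  regs=(0,13,13,12,0,14,3,1)
  step pc=7: bne  $r6, $r4, L11  cond=T  regs=(0,13,13,12,0,14,3,1)
  step pc=8: addi  $r6, $r7, 9  regs=(0,13,13,12,0,14,10,1)

9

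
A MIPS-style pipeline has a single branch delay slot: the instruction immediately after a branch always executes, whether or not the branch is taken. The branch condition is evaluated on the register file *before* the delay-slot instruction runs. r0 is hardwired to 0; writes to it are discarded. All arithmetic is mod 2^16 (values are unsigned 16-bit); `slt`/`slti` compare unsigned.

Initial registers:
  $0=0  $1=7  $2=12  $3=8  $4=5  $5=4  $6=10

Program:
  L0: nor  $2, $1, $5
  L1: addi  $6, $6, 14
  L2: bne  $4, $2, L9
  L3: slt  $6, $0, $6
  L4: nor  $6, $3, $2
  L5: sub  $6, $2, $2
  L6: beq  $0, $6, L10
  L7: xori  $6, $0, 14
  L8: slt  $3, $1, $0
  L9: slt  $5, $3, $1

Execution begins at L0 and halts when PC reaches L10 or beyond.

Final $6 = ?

  step pc=0: nor  $2, $1, $5  regs=(0,7,65528,8,5,4,10)
  step pc=1: addi  $6, $6, 14  regs=(0,7,65528,8,5,4,24)
  step pc=2: bne  $4, $2, L9  cond=T  regs=(0,7,65528,8,5,4,24)
  step pc=3: slt  $6, $0, $6  regs=(0,7,65528,8,5,4,1)
  step pc=9: slt  $5, $3, $1  regs=(0,7,65528,8,5,0,1)

1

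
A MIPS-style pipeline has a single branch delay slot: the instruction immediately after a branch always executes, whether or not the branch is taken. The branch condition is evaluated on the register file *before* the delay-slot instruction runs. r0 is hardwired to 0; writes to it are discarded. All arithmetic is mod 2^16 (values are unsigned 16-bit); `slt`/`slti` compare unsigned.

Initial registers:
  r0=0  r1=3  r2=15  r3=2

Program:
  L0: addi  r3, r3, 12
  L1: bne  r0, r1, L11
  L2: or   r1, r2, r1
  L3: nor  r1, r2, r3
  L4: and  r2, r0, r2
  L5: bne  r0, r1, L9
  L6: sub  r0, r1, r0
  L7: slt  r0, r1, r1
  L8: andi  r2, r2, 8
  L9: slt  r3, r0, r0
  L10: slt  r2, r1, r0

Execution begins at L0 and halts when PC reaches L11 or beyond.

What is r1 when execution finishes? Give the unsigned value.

15

#0 addi  r3, r3, 12 ; 0/3/15/14
#1 bne  r0, r1, L11 ; 0/3/15/14 ; →target
#2 or   r1, r2, r1 ; 0/15/15/14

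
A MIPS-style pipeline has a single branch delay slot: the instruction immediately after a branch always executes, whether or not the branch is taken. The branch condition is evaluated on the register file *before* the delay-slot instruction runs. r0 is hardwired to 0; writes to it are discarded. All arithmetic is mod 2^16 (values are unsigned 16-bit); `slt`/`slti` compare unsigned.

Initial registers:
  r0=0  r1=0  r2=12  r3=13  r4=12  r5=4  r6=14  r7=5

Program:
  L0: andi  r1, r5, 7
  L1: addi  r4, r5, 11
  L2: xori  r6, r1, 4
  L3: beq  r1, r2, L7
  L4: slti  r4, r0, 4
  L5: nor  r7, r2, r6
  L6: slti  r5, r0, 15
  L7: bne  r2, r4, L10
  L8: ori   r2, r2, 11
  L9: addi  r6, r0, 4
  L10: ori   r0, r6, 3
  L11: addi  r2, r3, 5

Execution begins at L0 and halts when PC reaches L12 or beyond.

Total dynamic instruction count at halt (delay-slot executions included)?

11

  step pc=0: andi  r1, r5, 7  regs=(0,4,12,13,12,4,14,5)
  step pc=1: addi  r4, r5, 11  regs=(0,4,12,13,15,4,14,5)
  step pc=2: xori  r6, r1, 4  regs=(0,4,12,13,15,4,0,5)
  step pc=3: beq  r1, r2, L7  cond=F  regs=(0,4,12,13,15,4,0,5)
  step pc=4: slti  r4, r0, 4  regs=(0,4,12,13,1,4,0,5)
  step pc=5: nor  r7, r2, r6  regs=(0,4,12,13,1,4,0,65523)
  step pc=6: slti  r5, r0, 15  regs=(0,4,12,13,1,1,0,65523)
  step pc=7: bne  r2, r4, L10  cond=T  regs=(0,4,12,13,1,1,0,65523)
  step pc=8: ori   r2, r2, 11  regs=(0,4,15,13,1,1,0,65523)
  step pc=10: ori   r0, r6, 3  regs=(0,4,15,13,1,1,0,65523)
  step pc=11: addi  r2, r3, 5  regs=(0,4,18,13,1,1,0,65523)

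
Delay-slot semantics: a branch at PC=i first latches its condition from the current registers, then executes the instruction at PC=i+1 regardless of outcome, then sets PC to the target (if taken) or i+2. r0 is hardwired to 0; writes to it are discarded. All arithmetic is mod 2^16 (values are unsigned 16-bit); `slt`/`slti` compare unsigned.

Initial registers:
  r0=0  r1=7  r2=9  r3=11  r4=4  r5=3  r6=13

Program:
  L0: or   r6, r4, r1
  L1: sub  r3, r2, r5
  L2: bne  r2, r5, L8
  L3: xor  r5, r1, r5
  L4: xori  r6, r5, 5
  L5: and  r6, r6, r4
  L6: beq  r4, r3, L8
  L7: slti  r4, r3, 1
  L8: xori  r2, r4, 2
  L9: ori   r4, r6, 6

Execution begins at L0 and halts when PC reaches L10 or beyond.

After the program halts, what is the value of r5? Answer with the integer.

4

#0 or   r6, r4, r1 ; 0/7/9/11/4/3/7
#1 sub  r3, r2, r5 ; 0/7/9/6/4/3/7
#2 bne  r2, r5, L8 ; 0/7/9/6/4/3/7 ; →target
#3 xor  r5, r1, r5 ; 0/7/9/6/4/4/7
#8 xori  r2, r4, 2 ; 0/7/6/6/4/4/7
#9 ori   r4, r6, 6 ; 0/7/6/6/7/4/7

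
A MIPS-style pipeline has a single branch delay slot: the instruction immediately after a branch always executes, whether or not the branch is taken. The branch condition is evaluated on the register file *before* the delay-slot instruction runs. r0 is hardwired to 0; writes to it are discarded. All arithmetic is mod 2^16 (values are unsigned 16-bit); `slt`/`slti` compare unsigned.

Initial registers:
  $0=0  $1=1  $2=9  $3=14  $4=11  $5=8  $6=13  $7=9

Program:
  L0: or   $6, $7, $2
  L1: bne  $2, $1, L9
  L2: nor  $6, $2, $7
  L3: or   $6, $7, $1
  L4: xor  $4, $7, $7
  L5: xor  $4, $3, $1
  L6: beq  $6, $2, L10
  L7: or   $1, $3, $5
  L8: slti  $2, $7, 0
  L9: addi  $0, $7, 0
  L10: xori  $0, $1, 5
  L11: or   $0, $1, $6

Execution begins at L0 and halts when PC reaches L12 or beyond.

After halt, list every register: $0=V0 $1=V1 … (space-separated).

#0 or   $6, $7, $2 ; 0/1/9/14/11/8/9/9
#1 bne  $2, $1, L9 ; 0/1/9/14/11/8/9/9 ; →target
#2 nor  $6, $2, $7 ; 0/1/9/14/11/8/65526/9
#9 addi  $0, $7, 0 ; 0/1/9/14/11/8/65526/9
#10 xori  $0, $1, 5 ; 0/1/9/14/11/8/65526/9
#11 or   $0, $1, $6 ; 0/1/9/14/11/8/65526/9

$0=0 $1=1 $2=9 $3=14 $4=11 $5=8 $6=65526 $7=9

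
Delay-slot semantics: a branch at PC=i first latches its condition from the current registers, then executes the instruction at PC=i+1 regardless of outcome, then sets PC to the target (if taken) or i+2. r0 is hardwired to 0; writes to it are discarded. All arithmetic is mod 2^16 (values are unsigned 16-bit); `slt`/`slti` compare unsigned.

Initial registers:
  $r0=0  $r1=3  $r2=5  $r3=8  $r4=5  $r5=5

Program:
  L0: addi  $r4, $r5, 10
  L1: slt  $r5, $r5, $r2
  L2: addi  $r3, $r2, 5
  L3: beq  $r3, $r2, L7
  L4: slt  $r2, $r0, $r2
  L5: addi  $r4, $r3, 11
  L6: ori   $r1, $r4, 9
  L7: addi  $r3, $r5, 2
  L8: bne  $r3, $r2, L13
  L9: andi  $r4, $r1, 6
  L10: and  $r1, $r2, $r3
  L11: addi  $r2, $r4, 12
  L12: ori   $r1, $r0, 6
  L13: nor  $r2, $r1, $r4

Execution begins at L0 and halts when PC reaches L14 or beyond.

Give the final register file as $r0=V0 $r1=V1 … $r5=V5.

$r0=0 $r1=29 $r2=65506 $r3=2 $r4=4 $r5=0

  step pc=0: addi  $r4, $r5, 10  regs=(0,3,5,8,15,5)
  step pc=1: slt  $r5, $r5, $r2  regs=(0,3,5,8,15,0)
  step pc=2: addi  $r3, $r2, 5  regs=(0,3,5,10,15,0)
  step pc=3: beq  $r3, $r2, L7  cond=F  regs=(0,3,5,10,15,0)
  step pc=4: slt  $r2, $r0, $r2  regs=(0,3,1,10,15,0)
  step pc=5: addi  $r4, $r3, 11  regs=(0,3,1,10,21,0)
  step pc=6: ori   $r1, $r4, 9  regs=(0,29,1,10,21,0)
  step pc=7: addi  $r3, $r5, 2  regs=(0,29,1,2,21,0)
  step pc=8: bne  $r3, $r2, L13  cond=T  regs=(0,29,1,2,21,0)
  step pc=9: andi  $r4, $r1, 6  regs=(0,29,1,2,4,0)
  step pc=13: nor  $r2, $r1, $r4  regs=(0,29,65506,2,4,0)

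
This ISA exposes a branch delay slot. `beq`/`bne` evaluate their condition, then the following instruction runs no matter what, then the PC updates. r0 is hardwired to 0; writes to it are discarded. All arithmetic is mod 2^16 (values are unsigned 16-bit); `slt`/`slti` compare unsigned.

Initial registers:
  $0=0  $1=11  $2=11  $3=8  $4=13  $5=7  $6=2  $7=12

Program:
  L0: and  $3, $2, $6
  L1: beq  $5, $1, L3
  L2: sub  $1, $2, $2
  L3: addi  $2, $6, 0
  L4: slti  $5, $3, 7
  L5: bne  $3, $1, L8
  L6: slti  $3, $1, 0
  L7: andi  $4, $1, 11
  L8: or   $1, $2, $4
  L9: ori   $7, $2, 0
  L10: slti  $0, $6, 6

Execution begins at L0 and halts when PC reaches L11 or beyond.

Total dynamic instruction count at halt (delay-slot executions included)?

  step pc=0: and  $3, $2, $6  regs=(0,11,11,2,13,7,2,12)
  step pc=1: beq  $5, $1, L3  cond=F  regs=(0,11,11,2,13,7,2,12)
  step pc=2: sub  $1, $2, $2  regs=(0,0,11,2,13,7,2,12)
  step pc=3: addi  $2, $6, 0  regs=(0,0,2,2,13,7,2,12)
  step pc=4: slti  $5, $3, 7  regs=(0,0,2,2,13,1,2,12)
  step pc=5: bne  $3, $1, L8  cond=T  regs=(0,0,2,2,13,1,2,12)
  step pc=6: slti  $3, $1, 0  regs=(0,0,2,0,13,1,2,12)
  step pc=8: or   $1, $2, $4  regs=(0,15,2,0,13,1,2,12)
  step pc=9: ori   $7, $2, 0  regs=(0,15,2,0,13,1,2,2)
  step pc=10: slti  $0, $6, 6  regs=(0,15,2,0,13,1,2,2)

10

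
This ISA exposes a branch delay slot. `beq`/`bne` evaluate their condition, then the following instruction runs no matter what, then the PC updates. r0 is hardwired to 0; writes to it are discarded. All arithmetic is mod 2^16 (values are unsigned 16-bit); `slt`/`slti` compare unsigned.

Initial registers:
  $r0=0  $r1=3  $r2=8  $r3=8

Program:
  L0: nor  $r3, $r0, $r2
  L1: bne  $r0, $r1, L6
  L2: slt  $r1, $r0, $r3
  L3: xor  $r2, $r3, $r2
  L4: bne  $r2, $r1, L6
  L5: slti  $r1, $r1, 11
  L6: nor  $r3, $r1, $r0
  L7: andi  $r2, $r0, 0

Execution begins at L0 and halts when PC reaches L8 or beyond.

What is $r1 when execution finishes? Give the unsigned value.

[0] nor  $r3, $r0, $r2  →  {$r0:0, $r1:3, $r2:8, $r3:65527}
[1] bne  $r0, $r1, L6  →  {$r0:0, $r1:3, $r2:8, $r3:65527}  ⟨branch taken⟩
[2] slt  $r1, $r0, $r3  →  {$r0:0, $r1:1, $r2:8, $r3:65527}
[6] nor  $r3, $r1, $r0  →  {$r0:0, $r1:1, $r2:8, $r3:65534}
[7] andi  $r2, $r0, 0  →  {$r0:0, $r1:1, $r2:0, $r3:65534}

1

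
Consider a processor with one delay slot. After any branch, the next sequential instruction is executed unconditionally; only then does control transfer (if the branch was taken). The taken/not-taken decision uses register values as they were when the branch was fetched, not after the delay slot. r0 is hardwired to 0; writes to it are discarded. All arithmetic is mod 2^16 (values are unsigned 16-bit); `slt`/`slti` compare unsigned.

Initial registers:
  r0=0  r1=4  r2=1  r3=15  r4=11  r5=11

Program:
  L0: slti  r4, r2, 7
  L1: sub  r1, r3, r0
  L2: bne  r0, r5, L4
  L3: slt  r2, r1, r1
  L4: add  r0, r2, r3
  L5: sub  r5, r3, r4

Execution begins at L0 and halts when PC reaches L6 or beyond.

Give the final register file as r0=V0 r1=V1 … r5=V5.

[0] slti  r4, r2, 7  →  {r0:0, r1:4, r2:1, r3:15, r4:1, r5:11}
[1] sub  r1, r3, r0  →  {r0:0, r1:15, r2:1, r3:15, r4:1, r5:11}
[2] bne  r0, r5, L4  →  {r0:0, r1:15, r2:1, r3:15, r4:1, r5:11}  ⟨branch taken⟩
[3] slt  r2, r1, r1  →  {r0:0, r1:15, r2:0, r3:15, r4:1, r5:11}
[4] add  r0, r2, r3  →  {r0:0, r1:15, r2:0, r3:15, r4:1, r5:11}
[5] sub  r5, r3, r4  →  {r0:0, r1:15, r2:0, r3:15, r4:1, r5:14}

r0=0 r1=15 r2=0 r3=15 r4=1 r5=14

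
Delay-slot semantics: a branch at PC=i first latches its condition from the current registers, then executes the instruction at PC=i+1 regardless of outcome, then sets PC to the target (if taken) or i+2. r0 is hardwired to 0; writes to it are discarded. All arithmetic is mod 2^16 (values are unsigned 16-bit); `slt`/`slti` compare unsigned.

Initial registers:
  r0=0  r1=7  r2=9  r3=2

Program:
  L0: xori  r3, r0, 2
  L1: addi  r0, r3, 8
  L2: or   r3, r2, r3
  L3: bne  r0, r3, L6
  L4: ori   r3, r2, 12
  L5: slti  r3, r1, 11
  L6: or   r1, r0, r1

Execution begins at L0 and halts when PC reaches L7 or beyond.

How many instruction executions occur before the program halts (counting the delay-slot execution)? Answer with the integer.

[0] xori  r3, r0, 2  →  {r0:0, r1:7, r2:9, r3:2}
[1] addi  r0, r3, 8  →  {r0:0, r1:7, r2:9, r3:2}
[2] or   r3, r2, r3  →  {r0:0, r1:7, r2:9, r3:11}
[3] bne  r0, r3, L6  →  {r0:0, r1:7, r2:9, r3:11}  ⟨branch taken⟩
[4] ori   r3, r2, 12  →  {r0:0, r1:7, r2:9, r3:13}
[6] or   r1, r0, r1  →  {r0:0, r1:7, r2:9, r3:13}

6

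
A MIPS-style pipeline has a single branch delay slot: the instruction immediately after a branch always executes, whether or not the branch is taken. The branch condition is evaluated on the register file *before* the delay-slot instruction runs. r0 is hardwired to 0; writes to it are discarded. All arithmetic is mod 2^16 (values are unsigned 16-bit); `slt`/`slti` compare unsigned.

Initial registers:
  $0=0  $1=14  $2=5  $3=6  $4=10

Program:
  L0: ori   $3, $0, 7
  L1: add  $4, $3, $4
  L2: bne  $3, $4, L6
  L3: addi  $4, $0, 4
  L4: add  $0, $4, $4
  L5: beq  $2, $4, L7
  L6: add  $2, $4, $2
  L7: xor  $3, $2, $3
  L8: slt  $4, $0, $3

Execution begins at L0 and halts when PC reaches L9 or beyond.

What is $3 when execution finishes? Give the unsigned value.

14

PC=0  ori   $3, $0, 7        | $0=0 $1=14 $2=5 $3=7 $4=10
PC=1  add  $4, $3, $4        | $0=0 $1=14 $2=5 $3=7 $4=17
PC=2  bne  $3, $4, L6        | $0=0 $1=14 $2=5 $3=7 $4=17  [TAKEN]
PC=3  addi  $4, $0, 4        | $0=0 $1=14 $2=5 $3=7 $4=4
PC=6  add  $2, $4, $2        | $0=0 $1=14 $2=9 $3=7 $4=4
PC=7  xor  $3, $2, $3        | $0=0 $1=14 $2=9 $3=14 $4=4
PC=8  slt  $4, $0, $3        | $0=0 $1=14 $2=9 $3=14 $4=1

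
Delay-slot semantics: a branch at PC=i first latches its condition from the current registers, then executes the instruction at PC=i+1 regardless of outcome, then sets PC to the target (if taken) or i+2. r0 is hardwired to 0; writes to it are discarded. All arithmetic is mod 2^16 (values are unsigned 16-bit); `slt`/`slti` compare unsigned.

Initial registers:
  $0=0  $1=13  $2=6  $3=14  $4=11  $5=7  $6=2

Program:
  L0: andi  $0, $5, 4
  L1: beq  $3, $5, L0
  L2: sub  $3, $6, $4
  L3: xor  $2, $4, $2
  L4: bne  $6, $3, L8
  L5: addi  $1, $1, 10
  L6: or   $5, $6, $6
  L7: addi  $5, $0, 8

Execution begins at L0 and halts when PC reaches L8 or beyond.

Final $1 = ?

23

  step pc=0: andi  $0, $5, 4  regs=(0,13,6,14,11,7,2)
  step pc=1: beq  $3, $5, L0  cond=F  regs=(0,13,6,14,11,7,2)
  step pc=2: sub  $3, $6, $4  regs=(0,13,6,65527,11,7,2)
  step pc=3: xor  $2, $4, $2  regs=(0,13,13,65527,11,7,2)
  step pc=4: bne  $6, $3, L8  cond=T  regs=(0,13,13,65527,11,7,2)
  step pc=5: addi  $1, $1, 10  regs=(0,23,13,65527,11,7,2)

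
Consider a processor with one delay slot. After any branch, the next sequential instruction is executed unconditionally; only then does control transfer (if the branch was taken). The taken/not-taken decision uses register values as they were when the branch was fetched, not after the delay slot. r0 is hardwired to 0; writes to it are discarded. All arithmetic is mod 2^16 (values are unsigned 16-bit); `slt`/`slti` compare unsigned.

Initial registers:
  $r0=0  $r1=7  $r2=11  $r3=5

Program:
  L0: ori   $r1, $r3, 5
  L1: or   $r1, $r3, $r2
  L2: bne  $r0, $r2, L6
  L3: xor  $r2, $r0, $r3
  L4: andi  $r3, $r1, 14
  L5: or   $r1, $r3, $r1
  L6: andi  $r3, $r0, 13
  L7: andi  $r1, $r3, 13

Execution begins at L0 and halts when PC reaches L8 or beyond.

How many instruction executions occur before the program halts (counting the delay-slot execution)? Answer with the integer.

6

PC=0  ori   $r1, $r3, 5      | $r0=0 $r1=5 $r2=11 $r3=5
PC=1  or   $r1, $r3, $r2     | $r0=0 $r1=15 $r2=11 $r3=5
PC=2  bne  $r0, $r2, L6      | $r0=0 $r1=15 $r2=11 $r3=5  [TAKEN]
PC=3  xor  $r2, $r0, $r3     | $r0=0 $r1=15 $r2=5 $r3=5
PC=6  andi  $r3, $r0, 13     | $r0=0 $r1=15 $r2=5 $r3=0
PC=7  andi  $r1, $r3, 13     | $r0=0 $r1=0 $r2=5 $r3=0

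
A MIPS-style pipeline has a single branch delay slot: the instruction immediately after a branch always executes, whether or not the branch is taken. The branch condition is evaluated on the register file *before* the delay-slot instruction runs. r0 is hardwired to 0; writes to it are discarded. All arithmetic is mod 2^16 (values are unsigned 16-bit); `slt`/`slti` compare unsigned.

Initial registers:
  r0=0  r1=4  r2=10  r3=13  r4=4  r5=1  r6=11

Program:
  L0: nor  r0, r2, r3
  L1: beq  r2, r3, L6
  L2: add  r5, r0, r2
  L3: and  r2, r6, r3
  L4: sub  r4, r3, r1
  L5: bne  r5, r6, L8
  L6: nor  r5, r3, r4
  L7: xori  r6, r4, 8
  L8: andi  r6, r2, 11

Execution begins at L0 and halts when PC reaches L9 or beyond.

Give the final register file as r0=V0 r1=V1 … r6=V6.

r0=0 r1=4 r2=9 r3=13 r4=9 r5=65522 r6=9

[0] nor  r0, r2, r3  →  {r0:0, r1:4, r2:10, r3:13, r4:4, r5:1, r6:11}
[1] beq  r2, r3, L6  →  {r0:0, r1:4, r2:10, r3:13, r4:4, r5:1, r6:11}  ⟨branch fallthrough⟩
[2] add  r5, r0, r2  →  {r0:0, r1:4, r2:10, r3:13, r4:4, r5:10, r6:11}
[3] and  r2, r6, r3  →  {r0:0, r1:4, r2:9, r3:13, r4:4, r5:10, r6:11}
[4] sub  r4, r3, r1  →  {r0:0, r1:4, r2:9, r3:13, r4:9, r5:10, r6:11}
[5] bne  r5, r6, L8  →  {r0:0, r1:4, r2:9, r3:13, r4:9, r5:10, r6:11}  ⟨branch taken⟩
[6] nor  r5, r3, r4  →  {r0:0, r1:4, r2:9, r3:13, r4:9, r5:65522, r6:11}
[8] andi  r6, r2, 11  →  {r0:0, r1:4, r2:9, r3:13, r4:9, r5:65522, r6:9}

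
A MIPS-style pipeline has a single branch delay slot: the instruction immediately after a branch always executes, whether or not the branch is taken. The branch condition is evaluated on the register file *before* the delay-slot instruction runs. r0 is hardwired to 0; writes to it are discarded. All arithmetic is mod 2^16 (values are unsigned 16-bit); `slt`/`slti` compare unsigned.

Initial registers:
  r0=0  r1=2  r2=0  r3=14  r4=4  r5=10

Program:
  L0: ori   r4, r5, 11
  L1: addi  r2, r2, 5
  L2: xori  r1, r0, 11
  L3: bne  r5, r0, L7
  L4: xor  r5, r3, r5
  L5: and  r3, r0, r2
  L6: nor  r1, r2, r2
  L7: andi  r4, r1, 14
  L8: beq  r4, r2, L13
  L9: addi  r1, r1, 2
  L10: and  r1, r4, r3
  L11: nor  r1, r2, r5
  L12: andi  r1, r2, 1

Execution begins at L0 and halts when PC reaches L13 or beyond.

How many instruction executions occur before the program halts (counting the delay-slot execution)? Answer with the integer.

PC=0  ori   r4, r5, 11       | r0=0 r1=2 r2=0 r3=14 r4=11 r5=10
PC=1  addi  r2, r2, 5        | r0=0 r1=2 r2=5 r3=14 r4=11 r5=10
PC=2  xori  r1, r0, 11       | r0=0 r1=11 r2=5 r3=14 r4=11 r5=10
PC=3  bne  r5, r0, L7        | r0=0 r1=11 r2=5 r3=14 r4=11 r5=10  [TAKEN]
PC=4  xor  r5, r3, r5        | r0=0 r1=11 r2=5 r3=14 r4=11 r5=4
PC=7  andi  r4, r1, 14       | r0=0 r1=11 r2=5 r3=14 r4=10 r5=4
PC=8  beq  r4, r2, L13       | r0=0 r1=11 r2=5 r3=14 r4=10 r5=4  [not taken]
PC=9  addi  r1, r1, 2        | r0=0 r1=13 r2=5 r3=14 r4=10 r5=4
PC=10 and  r1, r4, r3        | r0=0 r1=10 r2=5 r3=14 r4=10 r5=4
PC=11 nor  r1, r2, r5        | r0=0 r1=65530 r2=5 r3=14 r4=10 r5=4
PC=12 andi  r1, r2, 1        | r0=0 r1=1 r2=5 r3=14 r4=10 r5=4

11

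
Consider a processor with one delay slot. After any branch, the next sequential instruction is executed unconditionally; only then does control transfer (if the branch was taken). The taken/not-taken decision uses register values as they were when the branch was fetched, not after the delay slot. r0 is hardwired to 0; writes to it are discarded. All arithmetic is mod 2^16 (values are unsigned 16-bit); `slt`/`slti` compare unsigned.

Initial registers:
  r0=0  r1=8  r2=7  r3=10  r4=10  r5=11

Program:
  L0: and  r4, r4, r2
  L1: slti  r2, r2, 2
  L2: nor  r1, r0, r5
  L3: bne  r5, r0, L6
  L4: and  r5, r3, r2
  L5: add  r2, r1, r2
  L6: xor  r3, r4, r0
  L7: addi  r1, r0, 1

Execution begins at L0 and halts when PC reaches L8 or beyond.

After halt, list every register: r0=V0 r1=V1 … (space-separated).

r0=0 r1=1 r2=0 r3=2 r4=2 r5=0

[0] and  r4, r4, r2  →  {r0:0, r1:8, r2:7, r3:10, r4:2, r5:11}
[1] slti  r2, r2, 2  →  {r0:0, r1:8, r2:0, r3:10, r4:2, r5:11}
[2] nor  r1, r0, r5  →  {r0:0, r1:65524, r2:0, r3:10, r4:2, r5:11}
[3] bne  r5, r0, L6  →  {r0:0, r1:65524, r2:0, r3:10, r4:2, r5:11}  ⟨branch taken⟩
[4] and  r5, r3, r2  →  {r0:0, r1:65524, r2:0, r3:10, r4:2, r5:0}
[6] xor  r3, r4, r0  →  {r0:0, r1:65524, r2:0, r3:2, r4:2, r5:0}
[7] addi  r1, r0, 1  →  {r0:0, r1:1, r2:0, r3:2, r4:2, r5:0}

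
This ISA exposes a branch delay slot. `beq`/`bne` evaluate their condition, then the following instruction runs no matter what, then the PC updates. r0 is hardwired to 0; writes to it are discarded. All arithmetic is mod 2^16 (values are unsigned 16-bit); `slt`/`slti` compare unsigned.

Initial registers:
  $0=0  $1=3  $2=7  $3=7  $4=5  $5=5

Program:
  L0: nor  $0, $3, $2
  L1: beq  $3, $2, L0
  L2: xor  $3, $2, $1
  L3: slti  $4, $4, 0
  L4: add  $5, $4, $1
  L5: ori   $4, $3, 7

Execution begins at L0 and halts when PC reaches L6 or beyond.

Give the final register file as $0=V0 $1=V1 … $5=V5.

PC=0  nor  $0, $3, $2        | $0=0 $1=3 $2=7 $3=7 $4=5 $5=5
PC=1  beq  $3, $2, L0        | $0=0 $1=3 $2=7 $3=7 $4=5 $5=5  [TAKEN]
PC=2  xor  $3, $2, $1        | $0=0 $1=3 $2=7 $3=4 $4=5 $5=5
PC=0  nor  $0, $3, $2        | $0=0 $1=3 $2=7 $3=4 $4=5 $5=5
PC=1  beq  $3, $2, L0        | $0=0 $1=3 $2=7 $3=4 $4=5 $5=5  [not taken]
PC=2  xor  $3, $2, $1        | $0=0 $1=3 $2=7 $3=4 $4=5 $5=5
PC=3  slti  $4, $4, 0        | $0=0 $1=3 $2=7 $3=4 $4=0 $5=5
PC=4  add  $5, $4, $1        | $0=0 $1=3 $2=7 $3=4 $4=0 $5=3
PC=5  ori   $4, $3, 7        | $0=0 $1=3 $2=7 $3=4 $4=7 $5=3

$0=0 $1=3 $2=7 $3=4 $4=7 $5=3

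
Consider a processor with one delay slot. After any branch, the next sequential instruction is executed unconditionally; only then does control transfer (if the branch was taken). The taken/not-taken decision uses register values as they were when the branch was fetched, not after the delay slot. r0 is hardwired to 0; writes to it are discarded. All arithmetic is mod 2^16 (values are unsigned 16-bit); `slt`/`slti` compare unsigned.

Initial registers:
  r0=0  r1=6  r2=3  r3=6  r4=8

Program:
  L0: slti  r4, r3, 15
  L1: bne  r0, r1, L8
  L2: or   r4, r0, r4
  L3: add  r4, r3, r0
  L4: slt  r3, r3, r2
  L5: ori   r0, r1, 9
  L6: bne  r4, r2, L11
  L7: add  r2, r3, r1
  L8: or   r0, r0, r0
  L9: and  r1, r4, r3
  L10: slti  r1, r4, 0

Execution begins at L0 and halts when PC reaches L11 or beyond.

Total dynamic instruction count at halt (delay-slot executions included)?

6

PC=0  slti  r4, r3, 15       | r0=0 r1=6 r2=3 r3=6 r4=1
PC=1  bne  r0, r1, L8        | r0=0 r1=6 r2=3 r3=6 r4=1  [TAKEN]
PC=2  or   r4, r0, r4        | r0=0 r1=6 r2=3 r3=6 r4=1
PC=8  or   r0, r0, r0        | r0=0 r1=6 r2=3 r3=6 r4=1
PC=9  and  r1, r4, r3        | r0=0 r1=0 r2=3 r3=6 r4=1
PC=10 slti  r1, r4, 0        | r0=0 r1=0 r2=3 r3=6 r4=1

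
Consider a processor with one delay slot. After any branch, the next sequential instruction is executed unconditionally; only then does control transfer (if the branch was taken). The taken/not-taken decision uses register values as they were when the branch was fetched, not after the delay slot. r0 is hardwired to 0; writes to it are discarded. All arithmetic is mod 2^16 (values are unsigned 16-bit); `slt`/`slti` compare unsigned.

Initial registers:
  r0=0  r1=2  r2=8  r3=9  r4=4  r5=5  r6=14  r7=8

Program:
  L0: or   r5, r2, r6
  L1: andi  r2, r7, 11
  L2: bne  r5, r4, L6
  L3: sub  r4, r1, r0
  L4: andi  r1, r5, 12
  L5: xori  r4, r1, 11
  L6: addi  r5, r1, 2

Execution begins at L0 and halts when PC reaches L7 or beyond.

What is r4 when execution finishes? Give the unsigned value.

  step pc=0: or   r5, r2, r6  regs=(0,2,8,9,4,14,14,8)
  step pc=1: andi  r2, r7, 11  regs=(0,2,8,9,4,14,14,8)
  step pc=2: bne  r5, r4, L6  cond=T  regs=(0,2,8,9,4,14,14,8)
  step pc=3: sub  r4, r1, r0  regs=(0,2,8,9,2,14,14,8)
  step pc=6: addi  r5, r1, 2  regs=(0,2,8,9,2,4,14,8)

2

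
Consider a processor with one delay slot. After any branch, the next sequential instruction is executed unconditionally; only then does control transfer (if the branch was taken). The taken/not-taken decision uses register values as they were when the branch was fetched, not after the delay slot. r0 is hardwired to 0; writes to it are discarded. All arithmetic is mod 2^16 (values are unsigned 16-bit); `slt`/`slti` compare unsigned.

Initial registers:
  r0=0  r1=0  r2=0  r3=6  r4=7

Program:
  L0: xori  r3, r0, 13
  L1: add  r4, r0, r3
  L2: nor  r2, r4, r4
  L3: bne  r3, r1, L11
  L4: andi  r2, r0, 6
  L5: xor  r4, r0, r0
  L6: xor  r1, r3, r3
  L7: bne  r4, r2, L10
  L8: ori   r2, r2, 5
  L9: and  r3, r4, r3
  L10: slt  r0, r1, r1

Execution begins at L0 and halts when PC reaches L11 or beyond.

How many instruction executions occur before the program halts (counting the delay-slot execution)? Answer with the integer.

5

#0 xori  r3, r0, 13 ; 0/0/0/13/7
#1 add  r4, r0, r3 ; 0/0/0/13/13
#2 nor  r2, r4, r4 ; 0/0/65522/13/13
#3 bne  r3, r1, L11 ; 0/0/65522/13/13 ; →target
#4 andi  r2, r0, 6 ; 0/0/0/13/13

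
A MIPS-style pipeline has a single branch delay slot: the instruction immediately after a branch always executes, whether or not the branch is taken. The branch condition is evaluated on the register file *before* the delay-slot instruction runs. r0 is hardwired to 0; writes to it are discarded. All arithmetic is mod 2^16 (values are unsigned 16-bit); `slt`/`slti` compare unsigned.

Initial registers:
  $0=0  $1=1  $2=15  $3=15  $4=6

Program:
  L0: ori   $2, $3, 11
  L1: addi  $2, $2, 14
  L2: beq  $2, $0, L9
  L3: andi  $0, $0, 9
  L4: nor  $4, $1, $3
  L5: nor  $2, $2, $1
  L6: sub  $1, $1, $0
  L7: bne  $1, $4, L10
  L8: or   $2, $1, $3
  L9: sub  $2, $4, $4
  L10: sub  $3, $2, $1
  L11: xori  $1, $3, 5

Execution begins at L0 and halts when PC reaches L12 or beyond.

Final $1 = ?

PC=0  ori   $2, $3, 11       | $0=0 $1=1 $2=15 $3=15 $4=6
PC=1  addi  $2, $2, 14       | $0=0 $1=1 $2=29 $3=15 $4=6
PC=2  beq  $2, $0, L9        | $0=0 $1=1 $2=29 $3=15 $4=6  [not taken]
PC=3  andi  $0, $0, 9        | $0=0 $1=1 $2=29 $3=15 $4=6
PC=4  nor  $4, $1, $3        | $0=0 $1=1 $2=29 $3=15 $4=65520
PC=5  nor  $2, $2, $1        | $0=0 $1=1 $2=65506 $3=15 $4=65520
PC=6  sub  $1, $1, $0        | $0=0 $1=1 $2=65506 $3=15 $4=65520
PC=7  bne  $1, $4, L10       | $0=0 $1=1 $2=65506 $3=15 $4=65520  [TAKEN]
PC=8  or   $2, $1, $3        | $0=0 $1=1 $2=15 $3=15 $4=65520
PC=10 sub  $3, $2, $1        | $0=0 $1=1 $2=15 $3=14 $4=65520
PC=11 xori  $1, $3, 5        | $0=0 $1=11 $2=15 $3=14 $4=65520

11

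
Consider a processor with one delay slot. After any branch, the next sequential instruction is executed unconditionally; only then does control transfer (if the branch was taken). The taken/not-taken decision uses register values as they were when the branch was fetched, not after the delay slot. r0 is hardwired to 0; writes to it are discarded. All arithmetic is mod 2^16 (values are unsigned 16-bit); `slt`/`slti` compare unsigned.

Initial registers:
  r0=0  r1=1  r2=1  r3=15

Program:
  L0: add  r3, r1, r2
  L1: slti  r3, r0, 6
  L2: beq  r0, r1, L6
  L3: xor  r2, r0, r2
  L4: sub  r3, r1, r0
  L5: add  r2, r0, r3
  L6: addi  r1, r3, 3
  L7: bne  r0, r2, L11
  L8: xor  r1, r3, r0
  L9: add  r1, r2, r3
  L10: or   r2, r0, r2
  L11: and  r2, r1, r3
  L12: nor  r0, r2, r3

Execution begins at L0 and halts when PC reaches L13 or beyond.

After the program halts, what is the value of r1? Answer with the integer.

1

  step pc=0: add  r3, r1, r2  regs=(0,1,1,2)
  step pc=1: slti  r3, r0, 6  regs=(0,1,1,1)
  step pc=2: beq  r0, r1, L6  cond=F  regs=(0,1,1,1)
  step pc=3: xor  r2, r0, r2  regs=(0,1,1,1)
  step pc=4: sub  r3, r1, r0  regs=(0,1,1,1)
  step pc=5: add  r2, r0, r3  regs=(0,1,1,1)
  step pc=6: addi  r1, r3, 3  regs=(0,4,1,1)
  step pc=7: bne  r0, r2, L11  cond=T  regs=(0,4,1,1)
  step pc=8: xor  r1, r3, r0  regs=(0,1,1,1)
  step pc=11: and  r2, r1, r3  regs=(0,1,1,1)
  step pc=12: nor  r0, r2, r3  regs=(0,1,1,1)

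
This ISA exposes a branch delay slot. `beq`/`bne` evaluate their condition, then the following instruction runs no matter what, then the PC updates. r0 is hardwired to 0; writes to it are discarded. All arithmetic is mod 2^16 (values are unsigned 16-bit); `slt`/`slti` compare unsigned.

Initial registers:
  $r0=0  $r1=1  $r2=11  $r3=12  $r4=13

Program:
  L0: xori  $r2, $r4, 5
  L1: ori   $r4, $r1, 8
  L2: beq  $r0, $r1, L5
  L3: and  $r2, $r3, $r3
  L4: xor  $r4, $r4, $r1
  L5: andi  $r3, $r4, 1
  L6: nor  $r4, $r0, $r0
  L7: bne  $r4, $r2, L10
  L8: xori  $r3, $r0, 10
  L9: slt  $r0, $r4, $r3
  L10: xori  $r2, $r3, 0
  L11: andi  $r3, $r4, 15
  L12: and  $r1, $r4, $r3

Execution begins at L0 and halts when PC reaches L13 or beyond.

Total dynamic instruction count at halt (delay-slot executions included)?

PC=0  xori  $r2, $r4, 5      | $r0=0 $r1=1 $r2=8 $r3=12 $r4=13
PC=1  ori   $r4, $r1, 8      | $r0=0 $r1=1 $r2=8 $r3=12 $r4=9
PC=2  beq  $r0, $r1, L5      | $r0=0 $r1=1 $r2=8 $r3=12 $r4=9  [not taken]
PC=3  and  $r2, $r3, $r3     | $r0=0 $r1=1 $r2=12 $r3=12 $r4=9
PC=4  xor  $r4, $r4, $r1     | $r0=0 $r1=1 $r2=12 $r3=12 $r4=8
PC=5  andi  $r3, $r4, 1      | $r0=0 $r1=1 $r2=12 $r3=0 $r4=8
PC=6  nor  $r4, $r0, $r0     | $r0=0 $r1=1 $r2=12 $r3=0 $r4=65535
PC=7  bne  $r4, $r2, L10     | $r0=0 $r1=1 $r2=12 $r3=0 $r4=65535  [TAKEN]
PC=8  xori  $r3, $r0, 10     | $r0=0 $r1=1 $r2=12 $r3=10 $r4=65535
PC=10 xori  $r2, $r3, 0      | $r0=0 $r1=1 $r2=10 $r3=10 $r4=65535
PC=11 andi  $r3, $r4, 15     | $r0=0 $r1=1 $r2=10 $r3=15 $r4=65535
PC=12 and  $r1, $r4, $r3     | $r0=0 $r1=15 $r2=10 $r3=15 $r4=65535

12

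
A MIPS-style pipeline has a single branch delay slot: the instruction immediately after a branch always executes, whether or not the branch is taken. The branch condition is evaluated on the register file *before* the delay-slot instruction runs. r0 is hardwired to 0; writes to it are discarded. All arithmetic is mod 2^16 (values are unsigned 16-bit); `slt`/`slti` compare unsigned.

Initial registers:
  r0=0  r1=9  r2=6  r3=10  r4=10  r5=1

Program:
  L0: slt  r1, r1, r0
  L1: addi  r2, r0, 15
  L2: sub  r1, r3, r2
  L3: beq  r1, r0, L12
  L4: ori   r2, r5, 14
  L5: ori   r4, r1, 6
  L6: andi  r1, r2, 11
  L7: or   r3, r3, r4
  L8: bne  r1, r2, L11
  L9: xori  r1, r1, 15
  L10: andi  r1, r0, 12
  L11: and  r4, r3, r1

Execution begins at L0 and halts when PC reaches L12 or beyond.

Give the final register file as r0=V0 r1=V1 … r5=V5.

r0=0 r1=4 r2=15 r3=65535 r4=4 r5=1

#0 slt  r1, r1, r0 ; 0/0/6/10/10/1
#1 addi  r2, r0, 15 ; 0/0/15/10/10/1
#2 sub  r1, r3, r2 ; 0/65531/15/10/10/1
#3 beq  r1, r0, L12 ; 0/65531/15/10/10/1 ; →fallthru
#4 ori   r2, r5, 14 ; 0/65531/15/10/10/1
#5 ori   r4, r1, 6 ; 0/65531/15/10/65535/1
#6 andi  r1, r2, 11 ; 0/11/15/10/65535/1
#7 or   r3, r3, r4 ; 0/11/15/65535/65535/1
#8 bne  r1, r2, L11 ; 0/11/15/65535/65535/1 ; →target
#9 xori  r1, r1, 15 ; 0/4/15/65535/65535/1
#11 and  r4, r3, r1 ; 0/4/15/65535/4/1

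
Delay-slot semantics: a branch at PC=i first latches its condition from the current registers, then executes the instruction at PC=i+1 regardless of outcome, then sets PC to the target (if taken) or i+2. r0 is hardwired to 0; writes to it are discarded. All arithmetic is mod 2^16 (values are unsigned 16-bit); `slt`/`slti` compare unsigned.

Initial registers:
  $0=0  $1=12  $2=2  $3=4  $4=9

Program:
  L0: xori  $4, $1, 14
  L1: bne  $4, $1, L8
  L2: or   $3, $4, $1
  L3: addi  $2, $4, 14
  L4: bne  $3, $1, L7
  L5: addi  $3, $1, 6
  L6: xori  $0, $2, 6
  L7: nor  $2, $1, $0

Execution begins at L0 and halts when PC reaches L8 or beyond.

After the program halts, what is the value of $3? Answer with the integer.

14

#0 xori  $4, $1, 14 ; 0/12/2/4/2
#1 bne  $4, $1, L8 ; 0/12/2/4/2 ; →target
#2 or   $3, $4, $1 ; 0/12/2/14/2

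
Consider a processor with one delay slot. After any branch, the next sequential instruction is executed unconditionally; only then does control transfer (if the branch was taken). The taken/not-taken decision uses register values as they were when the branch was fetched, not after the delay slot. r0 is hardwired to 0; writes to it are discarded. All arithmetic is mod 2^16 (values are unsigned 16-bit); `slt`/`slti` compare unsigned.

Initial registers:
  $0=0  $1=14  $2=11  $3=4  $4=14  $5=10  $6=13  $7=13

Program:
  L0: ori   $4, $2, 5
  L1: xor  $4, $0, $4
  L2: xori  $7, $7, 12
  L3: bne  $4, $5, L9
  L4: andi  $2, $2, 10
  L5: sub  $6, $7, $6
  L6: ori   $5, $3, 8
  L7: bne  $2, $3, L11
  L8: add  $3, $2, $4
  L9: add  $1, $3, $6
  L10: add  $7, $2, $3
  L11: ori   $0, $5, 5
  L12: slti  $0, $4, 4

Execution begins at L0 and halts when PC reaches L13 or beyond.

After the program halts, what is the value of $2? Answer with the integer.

PC=0  ori   $4, $2, 5        | $0=0 $1=14 $2=11 $3=4 $4=15 $5=10 $6=13 $7=13
PC=1  xor  $4, $0, $4        | $0=0 $1=14 $2=11 $3=4 $4=15 $5=10 $6=13 $7=13
PC=2  xori  $7, $7, 12       | $0=0 $1=14 $2=11 $3=4 $4=15 $5=10 $6=13 $7=1
PC=3  bne  $4, $5, L9        | $0=0 $1=14 $2=11 $3=4 $4=15 $5=10 $6=13 $7=1  [TAKEN]
PC=4  andi  $2, $2, 10       | $0=0 $1=14 $2=10 $3=4 $4=15 $5=10 $6=13 $7=1
PC=9  add  $1, $3, $6        | $0=0 $1=17 $2=10 $3=4 $4=15 $5=10 $6=13 $7=1
PC=10 add  $7, $2, $3        | $0=0 $1=17 $2=10 $3=4 $4=15 $5=10 $6=13 $7=14
PC=11 ori   $0, $5, 5        | $0=0 $1=17 $2=10 $3=4 $4=15 $5=10 $6=13 $7=14
PC=12 slti  $0, $4, 4        | $0=0 $1=17 $2=10 $3=4 $4=15 $5=10 $6=13 $7=14

10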